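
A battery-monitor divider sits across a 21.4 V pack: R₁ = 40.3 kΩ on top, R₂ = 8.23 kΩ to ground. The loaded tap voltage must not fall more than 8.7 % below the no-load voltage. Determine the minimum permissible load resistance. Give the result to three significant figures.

R_L(min) ≈ 71.7 kΩ

Output resistance R_th = R₁‖R₂ = (40.3 × 8.23)/48.53 = 6.834 kΩ.
The fractional drop is R_th/(R_th + R_L); requiring this ≤ 0.0870 gives R_L ≥ R_th(1/0.0870 − 1) = 6.834 × 10.49 = 71.7 kΩ.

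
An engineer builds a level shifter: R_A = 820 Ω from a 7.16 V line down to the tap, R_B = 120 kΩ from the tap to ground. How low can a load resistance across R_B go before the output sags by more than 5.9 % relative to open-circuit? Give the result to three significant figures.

R_L(min) ≈ 13.0 kΩ

Output resistance R_th = R_A‖R_B = (820 × 120000)/120800 = 814.4 Ω.
The fractional drop is R_th/(R_th + R_L); requiring this ≤ 0.0590 gives R_L ≥ R_th(1/0.0590 − 1) = 814.4 × 15.95 = 13.0 kΩ.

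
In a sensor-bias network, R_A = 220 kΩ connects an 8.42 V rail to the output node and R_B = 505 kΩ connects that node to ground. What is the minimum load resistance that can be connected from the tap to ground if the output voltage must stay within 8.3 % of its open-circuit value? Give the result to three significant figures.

R_L(min) ≈ 1.69 MΩ

Output resistance R_th = R_A‖R_B = (220 × 505)/725.0 = 153.2 kΩ.
The fractional drop is R_th/(R_th + R_L); requiring this ≤ 0.0830 gives R_L ≥ R_th(1/0.0830 − 1) = 153.2 × 11.05 = 1.69 MΩ.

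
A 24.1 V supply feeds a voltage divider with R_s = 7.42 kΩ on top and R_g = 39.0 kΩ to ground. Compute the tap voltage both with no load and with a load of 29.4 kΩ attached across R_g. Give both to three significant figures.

Unloaded: 20.2 V; loaded: 16.7 V

Open-circuit: V = 24.1 × 39.0/(7.42 + 39.0) = 20.2 V.
With the load, R_g becomes R_g‖R_L = 16.76 kΩ, so V = 24.1 × 16.76/24.18 = 16.7 V.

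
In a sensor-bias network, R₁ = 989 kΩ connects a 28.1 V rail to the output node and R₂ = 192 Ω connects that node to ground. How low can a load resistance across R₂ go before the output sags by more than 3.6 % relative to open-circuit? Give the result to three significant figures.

Output resistance R_th = R₁‖R₂ = (989000 × 192)/989200 = 192.0 Ω.
The fractional drop is R_th/(R_th + R_L); requiring this ≤ 0.0360 gives R_L ≥ R_th(1/0.0360 − 1) = 192.0 × 26.78 = 5.14 kΩ.

R_L(min) ≈ 5.14 kΩ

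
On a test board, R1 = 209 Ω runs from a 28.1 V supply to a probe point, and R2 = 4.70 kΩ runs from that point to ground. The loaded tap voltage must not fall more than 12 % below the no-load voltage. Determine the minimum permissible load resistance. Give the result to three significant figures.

Output resistance R_th = R1‖R2 = (209 × 4700)/4909 = 200.1 Ω.
The fractional drop is R_th/(R_th + R_L); requiring this ≤ 0.120 gives R_L ≥ R_th(1/0.120 − 1) = 200.1 × 7.333 = 1.47 kΩ.

R_L(min) ≈ 1.47 kΩ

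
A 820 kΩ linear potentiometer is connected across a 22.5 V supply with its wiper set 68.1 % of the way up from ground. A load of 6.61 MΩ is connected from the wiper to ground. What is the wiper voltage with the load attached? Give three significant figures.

V ≈ 14.9 V

The wiper splits the pot into (1−α)R = 261.6 kΩ above and αR = 558.4 kΩ below.
Lower section ‖ load = 514.9 kΩ.
V_wiper = 22.5 × 514.9/(261.6 + 514.9) = 14.9 V.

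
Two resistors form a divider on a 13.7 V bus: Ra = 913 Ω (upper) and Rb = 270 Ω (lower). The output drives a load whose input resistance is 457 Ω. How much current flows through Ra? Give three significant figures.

Rb‖R_L = 169.7 Ω, so the source sees Ra + Rb‖R_L = 1083 Ω.
I = 13.7 V / 1083 Ω = 12.7 mA.

I ≈ 12.7 mA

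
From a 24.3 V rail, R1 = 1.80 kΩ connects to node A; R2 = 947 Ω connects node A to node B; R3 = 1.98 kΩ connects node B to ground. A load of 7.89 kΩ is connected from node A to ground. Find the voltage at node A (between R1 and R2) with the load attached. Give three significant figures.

Below node A the series string R2+R3 = 2927 Ω sits in parallel with the 7890 Ω load: 2135 Ω.
V_A = 24.3 × 2135/(1800 + 2135) = 13.2 V.

V ≈ 13.2 V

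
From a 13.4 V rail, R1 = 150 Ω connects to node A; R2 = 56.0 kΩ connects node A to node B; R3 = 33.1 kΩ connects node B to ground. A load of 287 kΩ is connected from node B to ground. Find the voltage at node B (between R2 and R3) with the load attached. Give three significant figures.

At node B, R3 is in parallel with the load: R3‖R_L = 29680 Ω.
Below node A the resistance is R2 + (R3‖R_L) = 85680 Ω, so V_A = 13.4 × 85680/85830 = 13.38 V.
Then V_B = V_A × (R3‖R_L)/(R2 + R3‖R_L) = 13.38 × 29680/85680 = 4.63 V.

V ≈ 4.63 V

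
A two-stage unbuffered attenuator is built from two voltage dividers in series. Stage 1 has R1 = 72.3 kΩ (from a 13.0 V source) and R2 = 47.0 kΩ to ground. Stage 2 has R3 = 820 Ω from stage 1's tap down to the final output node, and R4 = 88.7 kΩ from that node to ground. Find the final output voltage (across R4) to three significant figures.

V_out ≈ 3.85 V

Stage 2 presents R3+R4 = 89520 Ω as a load on stage 1's tap.
Stage 1's lower leg becomes R2‖(R3+R4) = 30820 Ω, so V_mid = 13.0 × 30820/103100 = 3.885 V.
Stage 2 is itself unloaded: V_out = V_mid × R4/(R3+R4) = 3.885 × 88700/89520 = 3.85 V.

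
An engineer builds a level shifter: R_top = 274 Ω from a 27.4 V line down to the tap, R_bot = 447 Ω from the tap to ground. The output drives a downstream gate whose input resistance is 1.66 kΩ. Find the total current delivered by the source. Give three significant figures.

I ≈ 43.8 mA

R_bot‖R_L = 352.2 Ω, so the source sees R_top + R_bot‖R_L = 626.2 Ω.
I = 27.4 V / 626.2 Ω = 43.8 mA.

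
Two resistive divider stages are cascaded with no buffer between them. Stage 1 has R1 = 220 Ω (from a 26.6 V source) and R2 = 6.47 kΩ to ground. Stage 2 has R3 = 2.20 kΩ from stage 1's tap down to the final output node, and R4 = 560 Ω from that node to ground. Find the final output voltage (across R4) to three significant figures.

V_out ≈ 4.85 V

Stage 2 presents R3+R4 = 2760 Ω as a load on stage 1's tap.
Stage 1's lower leg becomes R2‖(R3+R4) = 1935 Ω, so V_mid = 26.6 × 1935/2155 = 23.88 V.
Stage 2 is itself unloaded: V_out = V_mid × R4/(R3+R4) = 23.88 × 560/2760 = 4.85 V.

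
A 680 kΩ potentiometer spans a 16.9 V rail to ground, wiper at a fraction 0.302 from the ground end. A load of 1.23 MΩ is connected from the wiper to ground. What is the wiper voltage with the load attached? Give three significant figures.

V ≈ 4.57 V

The wiper splits the pot into (1−α)R = 474.6 kΩ above and αR = 205.4 kΩ below.
Lower section ‖ load = 176.0 kΩ.
V_wiper = 16.9 × 176.0/(474.6 + 176.0) = 4.57 V.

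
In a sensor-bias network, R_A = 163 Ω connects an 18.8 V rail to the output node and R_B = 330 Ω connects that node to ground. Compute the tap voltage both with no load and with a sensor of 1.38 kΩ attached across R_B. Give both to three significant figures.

Unloaded: 12.6 V; loaded: 11.7 V

Open-circuit: V = 18.8 × 330/(163 + 330) = 12.6 V.
With the load, R_B becomes R_B‖R_L = 266.3 Ω, so V = 18.8 × 266.3/429.3 = 11.7 V.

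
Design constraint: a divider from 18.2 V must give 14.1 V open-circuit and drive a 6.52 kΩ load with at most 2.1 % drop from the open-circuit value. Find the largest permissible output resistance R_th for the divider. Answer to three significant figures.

R_th ≤ 140 Ω

Loading drop = R_th/(R_th + R_L) ≤ 0.0210, so R_th ≤ R_L · ε/(1−ε) = 6.52 kΩ × 0.0210/0.9790 = 140 Ω.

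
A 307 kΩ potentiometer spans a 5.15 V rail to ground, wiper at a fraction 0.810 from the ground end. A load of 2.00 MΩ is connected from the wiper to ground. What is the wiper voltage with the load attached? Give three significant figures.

The wiper splits the pot into (1−α)R = 58.33 kΩ above and αR = 248.7 kΩ below.
Lower section ‖ load = 221.2 kΩ.
V_wiper = 5.15 × 221.2/(58.33 + 221.2) = 4.08 V.

V ≈ 4.08 V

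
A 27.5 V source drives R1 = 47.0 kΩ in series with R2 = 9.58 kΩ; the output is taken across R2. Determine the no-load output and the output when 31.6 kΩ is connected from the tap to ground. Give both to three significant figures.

Open-circuit: V = 27.5 × 9.58/(47.0 + 9.58) = 4.66 V.
With the load, R2 becomes R2‖R_L = 7.351 kΩ, so V = 27.5 × 7.351/54.35 = 3.72 V.

Unloaded: 4.66 V; loaded: 3.72 V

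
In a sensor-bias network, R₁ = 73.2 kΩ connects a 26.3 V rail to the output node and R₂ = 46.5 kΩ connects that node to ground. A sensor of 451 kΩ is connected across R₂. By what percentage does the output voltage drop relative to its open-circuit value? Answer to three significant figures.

5.93 %

The divider's output (Thévenin) resistance is R₁‖R₂ = 28.44 kΩ.
Fractional drop under load = R_th/(R_th + R_L) = 28.44 / (28.44 + 451) = 0.05931.
So the output falls by 5.93 %.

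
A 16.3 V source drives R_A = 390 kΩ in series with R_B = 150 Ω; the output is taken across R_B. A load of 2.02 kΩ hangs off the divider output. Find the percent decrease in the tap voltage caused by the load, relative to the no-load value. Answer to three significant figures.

6.91 %

The divider's output (Thévenin) resistance is R_A‖R_B = 149.9 Ω.
Fractional drop under load = R_th/(R_th + R_L) = 149.9 / (149.9 + 2020) = 0.06910.
So the output falls by 6.91 %.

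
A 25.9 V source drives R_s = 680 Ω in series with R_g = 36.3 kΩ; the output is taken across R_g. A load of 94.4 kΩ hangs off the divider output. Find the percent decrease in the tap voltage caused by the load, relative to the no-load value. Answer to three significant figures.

The divider's output (Thévenin) resistance is R_s‖R_g = 667.5 Ω.
Fractional drop under load = R_th/(R_th + R_L) = 667.5 / (667.5 + 94400) = 0.007021.
So the output falls by 0.702 %.

0.702 %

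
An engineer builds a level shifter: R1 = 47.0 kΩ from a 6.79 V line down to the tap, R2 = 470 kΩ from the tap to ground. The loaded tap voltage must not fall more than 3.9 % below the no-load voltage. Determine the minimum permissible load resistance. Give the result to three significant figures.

Output resistance R_th = R1‖R2 = (47.0 × 470)/517.0 = 42.73 kΩ.
The fractional drop is R_th/(R_th + R_L); requiring this ≤ 0.0390 gives R_L ≥ R_th(1/0.0390 − 1) = 42.73 × 24.64 = 1.05 MΩ.

R_L(min) ≈ 1.05 MΩ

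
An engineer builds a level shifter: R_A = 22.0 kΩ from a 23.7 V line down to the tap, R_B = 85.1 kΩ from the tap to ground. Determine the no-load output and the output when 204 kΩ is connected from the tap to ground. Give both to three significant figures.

Unloaded: 18.8 V; loaded: 17.3 V

Open-circuit: V = 23.7 × 85.1/(22.0 + 85.1) = 18.8 V.
With the load, R_B becomes R_B‖R_L = 60.05 kΩ, so V = 23.7 × 60.05/82.05 = 17.3 V.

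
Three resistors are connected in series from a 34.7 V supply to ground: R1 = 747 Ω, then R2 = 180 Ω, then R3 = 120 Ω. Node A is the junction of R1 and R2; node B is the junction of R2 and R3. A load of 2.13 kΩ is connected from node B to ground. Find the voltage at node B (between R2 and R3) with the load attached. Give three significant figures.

V ≈ 3.79 V

At node B, R3 is in parallel with the load: R3‖R_L = 113.6 Ω.
Below node A the resistance is R2 + (R3‖R_L) = 293.6 Ω, so V_A = 34.7 × 293.6/1041 = 9.790 V.
Then V_B = V_A × (R3‖R_L)/(R2 + R3‖R_L) = 9.790 × 113.6/293.6 = 3.79 V.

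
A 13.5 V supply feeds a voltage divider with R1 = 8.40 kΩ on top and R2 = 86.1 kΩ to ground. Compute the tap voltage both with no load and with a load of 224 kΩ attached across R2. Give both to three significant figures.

Unloaded: 12.3 V; loaded: 11.9 V

Open-circuit: V = 13.5 × 86.1/(8.40 + 86.1) = 12.3 V.
With the load, R2 becomes R2‖R_L = 62.19 kΩ, so V = 13.5 × 62.19/70.59 = 11.9 V.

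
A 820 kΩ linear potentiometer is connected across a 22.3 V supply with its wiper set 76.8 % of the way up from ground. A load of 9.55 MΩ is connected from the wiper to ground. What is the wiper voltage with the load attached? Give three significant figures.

The wiper splits the pot into (1−α)R = 190.2 kΩ above and αR = 629.8 kΩ below.
Lower section ‖ load = 590.8 kΩ.
V_wiper = 22.3 × 590.8/(190.2 + 590.8) = 16.9 V.

V ≈ 16.9 V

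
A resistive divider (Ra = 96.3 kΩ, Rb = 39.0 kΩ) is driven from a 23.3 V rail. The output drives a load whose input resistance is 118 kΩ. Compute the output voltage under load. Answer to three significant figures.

The load sits in parallel with Rb: Rb‖R_L = (39.0 × 118) / (39.0 + 118) = 29.31 kΩ.
V_out = 23.3 × 29.31 / (96.3 + 29.31) = 23.3 × 29.31/125.6 = 5.44 V.

V_out ≈ 5.44 V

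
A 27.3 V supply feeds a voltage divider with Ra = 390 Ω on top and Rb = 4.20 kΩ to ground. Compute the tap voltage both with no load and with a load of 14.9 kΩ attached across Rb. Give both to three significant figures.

Unloaded: 25.0 V; loaded: 24.4 V

Open-circuit: V = 27.3 × 4200/(390 + 4200) = 25.0 V.
With the load, Rb becomes Rb‖R_L = 3276 Ω, so V = 27.3 × 3276/3666 = 24.4 V.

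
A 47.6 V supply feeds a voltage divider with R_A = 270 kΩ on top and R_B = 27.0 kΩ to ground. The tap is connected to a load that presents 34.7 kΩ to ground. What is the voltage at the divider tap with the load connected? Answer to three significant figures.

The load sits in parallel with R_B: R_B‖R_L = (27.0 × 34.7) / (27.0 + 34.7) = 15.18 kΩ.
V_out = 47.6 × 15.18 / (270 + 15.18) = 47.6 × 15.18/285.2 = 2.53 V.
(Unloaded it would have been 4.33 V.)

V_out ≈ 2.53 V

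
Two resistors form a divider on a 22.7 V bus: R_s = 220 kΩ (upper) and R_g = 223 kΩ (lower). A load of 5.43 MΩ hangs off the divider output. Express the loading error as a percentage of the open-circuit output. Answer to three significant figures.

2.00 %

The divider's output (Thévenin) resistance is R_s‖R_g = 110.7 kΩ.
Fractional drop under load = R_th/(R_th + R_L) = 110.7 / (110.7 + 5430) = 0.01999.
So the output falls by 2.00 %.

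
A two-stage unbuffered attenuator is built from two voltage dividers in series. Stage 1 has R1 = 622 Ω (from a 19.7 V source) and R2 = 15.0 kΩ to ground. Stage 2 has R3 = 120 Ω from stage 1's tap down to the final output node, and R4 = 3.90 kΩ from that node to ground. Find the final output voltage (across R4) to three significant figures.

Stage 2 presents R3+R4 = 4020 Ω as a load on stage 1's tap.
Stage 1's lower leg becomes R2‖(R3+R4) = 3170 Ω, so V_mid = 19.7 × 3170/3792 = 16.47 V.
Stage 2 is itself unloaded: V_out = V_mid × R4/(R3+R4) = 16.47 × 3900/4020 = 16.0 V.

V_out ≈ 16.0 V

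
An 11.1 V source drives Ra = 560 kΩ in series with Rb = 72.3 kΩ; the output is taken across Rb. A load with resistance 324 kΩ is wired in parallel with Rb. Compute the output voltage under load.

V_out ≈ 1.06 V

The load sits in parallel with Rb: Rb‖R_L = (72.3 × 324) / (72.3 + 324) = 59.11 kΩ.
V_out = 11.1 × 59.11 / (560 + 59.11) = 11.1 × 59.11/619.1 = 1.06 V.
(Unloaded it would have been 1.27 V.)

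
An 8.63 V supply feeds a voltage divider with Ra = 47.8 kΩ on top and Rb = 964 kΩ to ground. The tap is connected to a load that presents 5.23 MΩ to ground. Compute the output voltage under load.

The load sits in parallel with Rb: Rb‖R_L = (964 × 5230) / (964 + 5230) = 814.0 kΩ.
V_out = 8.63 × 814.0 / (47.8 + 814.0) = 8.63 × 814.0/861.8 = 8.15 V.
(Unloaded it would have been 8.22 V.)

V_out ≈ 8.15 V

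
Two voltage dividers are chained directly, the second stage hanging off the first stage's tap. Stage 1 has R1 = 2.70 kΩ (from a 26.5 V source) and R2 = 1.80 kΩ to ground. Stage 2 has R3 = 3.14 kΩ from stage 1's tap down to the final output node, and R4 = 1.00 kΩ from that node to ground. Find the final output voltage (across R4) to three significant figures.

V_out ≈ 2.03 V

Stage 2 presents R3+R4 = 4.140 kΩ as a load on stage 1's tap.
Stage 1's lower leg becomes R2‖(R3+R4) = 1.255 kΩ, so V_mid = 26.5 × 1.255/3.955 = 8.407 V.
Stage 2 is itself unloaded: V_out = V_mid × R4/(R3+R4) = 8.407 × 1.00/4.140 = 2.03 V.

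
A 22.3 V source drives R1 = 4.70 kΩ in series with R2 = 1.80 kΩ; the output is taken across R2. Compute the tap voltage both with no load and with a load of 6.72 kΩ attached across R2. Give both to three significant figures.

Open-circuit: V = 22.3 × 1.80/(4.70 + 1.80) = 6.18 V.
With the load, R2 becomes R2‖R_L = 1.420 kΩ, so V = 22.3 × 1.420/6.120 = 5.17 V.

Unloaded: 6.18 V; loaded: 5.17 V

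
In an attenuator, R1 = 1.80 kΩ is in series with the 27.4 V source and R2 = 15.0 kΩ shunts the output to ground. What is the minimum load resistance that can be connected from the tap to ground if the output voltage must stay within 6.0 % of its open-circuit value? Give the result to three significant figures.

R_L(min) ≈ 25.2 kΩ

Output resistance R_th = R1‖R2 = (1.80 × 15.0)/16.80 = 1.607 kΩ.
The fractional drop is R_th/(R_th + R_L); requiring this ≤ 0.0600 gives R_L ≥ R_th(1/0.0600 − 1) = 1.607 × 15.67 = 25.2 kΩ.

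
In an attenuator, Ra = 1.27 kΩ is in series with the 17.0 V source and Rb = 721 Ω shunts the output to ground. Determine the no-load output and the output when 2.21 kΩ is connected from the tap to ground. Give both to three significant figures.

Unloaded: 6.16 V; loaded: 5.10 V

Open-circuit: V = 17.0 × 721/(1270 + 721) = 6.16 V.
With the load, Rb becomes Rb‖R_L = 543.6 Ω, so V = 17.0 × 543.6/1814 = 5.10 V.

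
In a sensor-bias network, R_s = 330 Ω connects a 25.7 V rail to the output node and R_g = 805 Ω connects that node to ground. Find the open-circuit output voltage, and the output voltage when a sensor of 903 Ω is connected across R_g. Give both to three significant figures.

Unloaded: 18.2 V; loaded: 14.5 V

Open-circuit: V = 25.7 × 805/(330 + 805) = 18.2 V.
With the load, R_g becomes R_g‖R_L = 425.6 Ω, so V = 25.7 × 425.6/755.6 = 14.5 V.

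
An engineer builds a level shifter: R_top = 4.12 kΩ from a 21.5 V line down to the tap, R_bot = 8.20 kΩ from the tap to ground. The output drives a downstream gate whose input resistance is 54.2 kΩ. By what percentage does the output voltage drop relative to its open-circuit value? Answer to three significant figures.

4.82 %

The divider's output (Thévenin) resistance is R_top‖R_bot = 2.742 kΩ.
Fractional drop under load = R_th/(R_th + R_L) = 2.742 / (2.742 + 54.2) = 0.04816.
So the output falls by 4.82 %.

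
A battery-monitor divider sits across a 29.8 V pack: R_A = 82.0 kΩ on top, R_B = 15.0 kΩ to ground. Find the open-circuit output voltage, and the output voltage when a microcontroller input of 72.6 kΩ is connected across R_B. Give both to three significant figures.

Open-circuit: V = 29.8 × 15.0/(82.0 + 15.0) = 4.61 V.
With the load, R_B becomes R_B‖R_L = 12.43 kΩ, so V = 29.8 × 12.43/94.43 = 3.92 V.

Unloaded: 4.61 V; loaded: 3.92 V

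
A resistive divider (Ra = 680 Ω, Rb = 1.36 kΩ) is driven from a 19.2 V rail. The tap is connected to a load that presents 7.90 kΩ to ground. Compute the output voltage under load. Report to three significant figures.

The load sits in parallel with Rb: Rb‖R_L = (1360 × 7900) / (1360 + 7900) = 1160 Ω.
V_out = 19.2 × 1160 / (680 + 1160) = 19.2 × 1160/1840 = 12.1 V.

V_out ≈ 12.1 V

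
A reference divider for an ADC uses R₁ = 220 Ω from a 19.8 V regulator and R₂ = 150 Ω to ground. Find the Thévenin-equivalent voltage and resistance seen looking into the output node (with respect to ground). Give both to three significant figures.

V_th is the open-circuit tap voltage: 19.8 × 150/(220 + 150) = 8.03 V.
With the supply zeroed, R₁ and R₂ appear in parallel from the tap: R_th = R₁‖R₂ = (220 × 150)/370.0 = 89.2 Ω.

V_th = 8.03 V, R_th = 89.2 Ω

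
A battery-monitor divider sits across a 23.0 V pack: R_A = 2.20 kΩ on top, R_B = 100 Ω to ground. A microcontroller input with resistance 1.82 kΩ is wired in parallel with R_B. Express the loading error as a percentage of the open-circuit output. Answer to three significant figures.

4.99 %

The divider's output (Thévenin) resistance is R_A‖R_B = 95.65 Ω.
Fractional drop under load = R_th/(R_th + R_L) = 95.65 / (95.65 + 1820) = 0.04993.
So the output falls by 4.99 %.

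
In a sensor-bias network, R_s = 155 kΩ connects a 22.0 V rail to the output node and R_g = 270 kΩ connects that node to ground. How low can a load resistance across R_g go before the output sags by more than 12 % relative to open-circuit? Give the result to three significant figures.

R_L(min) ≈ 722 kΩ

Output resistance R_th = R_s‖R_g = (155 × 270)/425.0 = 98.47 kΩ.
The fractional drop is R_th/(R_th + R_L); requiring this ≤ 0.120 gives R_L ≥ R_th(1/0.120 − 1) = 98.47 × 7.333 = 722 kΩ.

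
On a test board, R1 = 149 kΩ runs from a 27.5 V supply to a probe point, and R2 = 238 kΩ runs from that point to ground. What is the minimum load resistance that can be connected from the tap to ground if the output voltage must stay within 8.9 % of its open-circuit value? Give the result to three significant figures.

Output resistance R_th = R1‖R2 = (149 × 238)/387.0 = 91.63 kΩ.
The fractional drop is R_th/(R_th + R_L); requiring this ≤ 0.0890 gives R_L ≥ R_th(1/0.0890 − 1) = 91.63 × 10.24 = 938 kΩ.

R_L(min) ≈ 938 kΩ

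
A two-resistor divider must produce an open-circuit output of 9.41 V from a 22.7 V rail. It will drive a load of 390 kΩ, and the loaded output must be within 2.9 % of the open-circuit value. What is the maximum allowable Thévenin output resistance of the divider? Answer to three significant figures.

R_th ≤ 11.6 kΩ

Loading drop = R_th/(R_th + R_L) ≤ 0.0290, so R_th ≤ R_L · ε/(1−ε) = 390 kΩ × 0.0290/0.9710 = 11.6 kΩ.
(Any R1, R2 with R2/(R1+R2) = 0.415 and R1‖R2 ≤ 11.6 kΩ will meet the spec.)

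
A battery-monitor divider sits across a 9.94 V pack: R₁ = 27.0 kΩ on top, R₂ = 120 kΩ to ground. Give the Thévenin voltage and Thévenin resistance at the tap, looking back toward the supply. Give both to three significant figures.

V_th is the open-circuit tap voltage: 9.94 × 120/(27.0 + 120) = 8.11 V.
With the supply zeroed, R₁ and R₂ appear in parallel from the tap: R_th = R₁‖R₂ = (27.0 × 120)/147.0 = 22.0 kΩ.

V_th = 8.11 V, R_th = 22.0 kΩ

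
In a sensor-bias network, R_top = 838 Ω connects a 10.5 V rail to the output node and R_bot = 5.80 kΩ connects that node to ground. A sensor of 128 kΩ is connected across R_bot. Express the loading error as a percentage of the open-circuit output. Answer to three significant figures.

0.569 %

The divider's output (Thévenin) resistance is R_top‖R_bot = 732.2 Ω.
Fractional drop under load = R_th/(R_th + R_L) = 732.2 / (732.2 + 128000) = 0.005688.
So the output falls by 0.569 %.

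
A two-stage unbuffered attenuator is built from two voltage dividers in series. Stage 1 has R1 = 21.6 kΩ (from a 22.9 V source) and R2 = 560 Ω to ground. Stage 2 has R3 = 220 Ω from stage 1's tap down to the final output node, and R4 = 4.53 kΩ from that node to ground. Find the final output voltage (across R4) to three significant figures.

V_out ≈ 0.495 V

Stage 2 presents R3+R4 = 4750 Ω as a load on stage 1's tap.
Stage 1's lower leg becomes R2‖(R3+R4) = 500.9 Ω, so V_mid = 22.9 × 500.9/22100 = 0.5191 V.
Stage 2 is itself unloaded: V_out = V_mid × R4/(R3+R4) = 0.5191 × 4530/4750 = 0.495 V.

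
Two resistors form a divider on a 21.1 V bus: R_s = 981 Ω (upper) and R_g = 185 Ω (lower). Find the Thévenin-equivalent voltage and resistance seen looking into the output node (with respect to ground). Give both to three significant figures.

V_th = 3.35 V, R_th = 156 Ω

V_th is the open-circuit tap voltage: 21.1 × 185/(981 + 185) = 3.35 V.
With the supply zeroed, R_s and R_g appear in parallel from the tap: R_th = R_s‖R_g = (981 × 185)/1166 = 156 Ω.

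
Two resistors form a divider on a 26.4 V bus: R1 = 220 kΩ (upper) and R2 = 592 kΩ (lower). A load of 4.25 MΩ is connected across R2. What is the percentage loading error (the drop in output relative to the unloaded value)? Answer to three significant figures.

3.64 %

The divider's output (Thévenin) resistance is R1‖R2 = 160.4 kΩ.
Fractional drop under load = R_th/(R_th + R_L) = 160.4 / (160.4 + 4250) = 0.03637.
So the output falls by 3.64 %.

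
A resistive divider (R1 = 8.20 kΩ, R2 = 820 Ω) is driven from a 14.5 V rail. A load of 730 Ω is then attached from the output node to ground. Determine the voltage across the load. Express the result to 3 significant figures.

V_out ≈ 0.652 V

The load sits in parallel with R2: R2‖R_L = (820 × 730) / (820 + 730) = 386.2 Ω.
V_out = 14.5 × 386.2 / (8200 + 386.2) = 14.5 × 386.2/8586 = 0.652 V.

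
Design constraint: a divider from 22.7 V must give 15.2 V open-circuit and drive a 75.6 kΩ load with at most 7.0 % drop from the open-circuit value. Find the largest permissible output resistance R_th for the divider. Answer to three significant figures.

R_th ≤ 5.69 kΩ

Loading drop = R_th/(R_th + R_L) ≤ 0.0700, so R_th ≤ R_L · ε/(1−ε) = 75.6 kΩ × 0.0700/0.9300 = 5.69 kΩ.
(Any R1, R2 with R2/(R1+R2) = 0.670 and R1‖R2 ≤ 5.69 kΩ will meet the spec.)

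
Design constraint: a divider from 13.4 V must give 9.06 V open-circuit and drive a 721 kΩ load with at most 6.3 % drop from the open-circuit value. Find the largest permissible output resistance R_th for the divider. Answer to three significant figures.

Loading drop = R_th/(R_th + R_L) ≤ 0.0630, so R_th ≤ R_L · ε/(1−ε) = 721 kΩ × 0.0630/0.9370 = 48.5 kΩ.
(Any R1, R2 with R2/(R1+R2) = 0.676 and R1‖R2 ≤ 48.5 kΩ will meet the spec.)

R_th ≤ 48.5 kΩ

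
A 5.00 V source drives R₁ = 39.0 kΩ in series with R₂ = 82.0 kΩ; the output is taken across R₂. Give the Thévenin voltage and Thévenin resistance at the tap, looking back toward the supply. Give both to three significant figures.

V_th is the open-circuit tap voltage: 5.00 × 82.0/(39.0 + 82.0) = 3.39 V.
With the supply zeroed, R₁ and R₂ appear in parallel from the tap: R_th = R₁‖R₂ = (39.0 × 82.0)/121.0 = 26.4 kΩ.

V_th = 3.39 V, R_th = 26.4 kΩ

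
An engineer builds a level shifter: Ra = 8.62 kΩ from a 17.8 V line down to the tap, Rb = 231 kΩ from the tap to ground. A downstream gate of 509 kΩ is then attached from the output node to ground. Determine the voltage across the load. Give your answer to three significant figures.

The load sits in parallel with Rb: Rb‖R_L = (231 × 509) / (231 + 509) = 158.9 kΩ.
V_out = 17.8 × 158.9 / (8.62 + 158.9) = 17.8 × 158.9/167.5 = 16.9 V.
(Unloaded it would have been 17.2 V.)

V_out ≈ 16.9 V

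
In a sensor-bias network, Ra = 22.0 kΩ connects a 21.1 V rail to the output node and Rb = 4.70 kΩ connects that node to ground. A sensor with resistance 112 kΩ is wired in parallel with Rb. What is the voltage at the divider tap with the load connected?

The load sits in parallel with Rb: Rb‖R_L = (4.70 × 112) / (4.70 + 112) = 4.511 kΩ.
V_out = 21.1 × 4.511 / (22.0 + 4.511) = 21.1 × 4.511/26.51 = 3.59 V.
(Unloaded it would have been 3.71 V.)

V_out ≈ 3.59 V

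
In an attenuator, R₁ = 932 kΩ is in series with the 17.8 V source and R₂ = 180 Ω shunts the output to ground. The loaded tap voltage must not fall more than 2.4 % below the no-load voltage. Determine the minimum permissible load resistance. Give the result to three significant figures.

R_L(min) ≈ 7.32 kΩ

Output resistance R_th = R₁‖R₂ = (932000 × 180)/932200 = 180.0 Ω.
The fractional drop is R_th/(R_th + R_L); requiring this ≤ 0.0240 gives R_L ≥ R_th(1/0.0240 − 1) = 180.0 × 40.67 = 7.32 kΩ.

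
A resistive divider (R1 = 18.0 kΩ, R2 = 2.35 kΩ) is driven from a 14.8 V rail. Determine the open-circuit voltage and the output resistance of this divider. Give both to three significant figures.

V_th is the open-circuit tap voltage: 14.8 × 2.35/(18.0 + 2.35) = 1.71 V.
With the supply zeroed, R1 and R2 appear in parallel from the tap: R_th = R1‖R2 = (18.0 × 2.35)/20.35 = 2.08 kΩ.

V_th = 1.71 V, R_th = 2.08 kΩ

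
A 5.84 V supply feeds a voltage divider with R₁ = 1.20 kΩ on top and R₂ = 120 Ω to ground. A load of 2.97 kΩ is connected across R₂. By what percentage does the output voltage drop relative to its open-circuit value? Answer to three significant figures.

3.54 %

The divider's output (Thévenin) resistance is R₁‖R₂ = 109.1 Ω.
Fractional drop under load = R_th/(R_th + R_L) = 109.1 / (109.1 + 2970) = 0.03543.
So the output falls by 3.54 %.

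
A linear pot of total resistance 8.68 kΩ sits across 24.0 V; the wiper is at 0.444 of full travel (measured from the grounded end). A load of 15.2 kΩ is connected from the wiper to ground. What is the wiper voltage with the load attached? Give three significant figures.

V ≈ 9.34 V

The wiper splits the pot into (1−α)R = 4.826 kΩ above and αR = 3.854 kΩ below.
Lower section ‖ load = 3.074 kΩ.
V_wiper = 24.0 × 3.074/(4.826 + 3.074) = 9.34 V.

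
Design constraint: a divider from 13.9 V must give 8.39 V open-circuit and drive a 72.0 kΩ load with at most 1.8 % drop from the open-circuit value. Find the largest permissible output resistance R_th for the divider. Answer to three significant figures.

R_th ≤ 1.32 kΩ

Loading drop = R_th/(R_th + R_L) ≤ 0.0180, so R_th ≤ R_L · ε/(1−ε) = 72.0 kΩ × 0.0180/0.9820 = 1.32 kΩ.
(Any R1, R2 with R2/(R1+R2) = 0.604 and R1‖R2 ≤ 1.32 kΩ will meet the spec.)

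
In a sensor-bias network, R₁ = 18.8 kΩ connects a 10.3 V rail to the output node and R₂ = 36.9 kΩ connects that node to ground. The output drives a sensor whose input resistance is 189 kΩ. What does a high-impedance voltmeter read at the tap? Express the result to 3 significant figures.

The load sits in parallel with R₂: R₂‖R_L = (36.9 × 189) / (36.9 + 189) = 30.87 kΩ.
V_out = 10.3 × 30.87 / (18.8 + 30.87) = 10.3 × 30.87/49.67 = 6.40 V.
(Unloaded it would have been 6.82 V.)

V_out ≈ 6.40 V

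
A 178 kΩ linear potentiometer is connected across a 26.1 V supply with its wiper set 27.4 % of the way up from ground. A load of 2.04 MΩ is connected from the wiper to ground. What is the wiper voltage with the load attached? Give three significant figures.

The wiper splits the pot into (1−α)R = 129.2 kΩ above and αR = 48.77 kΩ below.
Lower section ‖ load = 47.63 kΩ.
V_wiper = 26.1 × 47.63/(129.2 + 47.63) = 7.03 V.

V ≈ 7.03 V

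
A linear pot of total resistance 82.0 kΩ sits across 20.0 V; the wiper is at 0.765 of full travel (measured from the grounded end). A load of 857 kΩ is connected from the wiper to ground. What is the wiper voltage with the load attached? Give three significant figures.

V ≈ 15.0 V

The wiper splits the pot into (1−α)R = 19.27 kΩ above and αR = 62.73 kΩ below.
Lower section ‖ load = 58.45 kΩ.
V_wiper = 20.0 × 58.45/(19.27 + 58.45) = 15.0 V.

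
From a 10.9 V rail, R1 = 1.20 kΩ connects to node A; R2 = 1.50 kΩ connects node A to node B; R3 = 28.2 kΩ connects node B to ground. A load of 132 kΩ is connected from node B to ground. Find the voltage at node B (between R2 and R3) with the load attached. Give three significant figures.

V ≈ 9.77 V

At node B, R3 is in parallel with the load: R3‖R_L = 23.24 kΩ.
Below node A the resistance is R2 + (R3‖R_L) = 24.74 kΩ, so V_A = 10.9 × 24.74/25.94 = 10.40 V.
Then V_B = V_A × (R3‖R_L)/(R2 + R3‖R_L) = 10.40 × 23.24/24.74 = 9.77 V.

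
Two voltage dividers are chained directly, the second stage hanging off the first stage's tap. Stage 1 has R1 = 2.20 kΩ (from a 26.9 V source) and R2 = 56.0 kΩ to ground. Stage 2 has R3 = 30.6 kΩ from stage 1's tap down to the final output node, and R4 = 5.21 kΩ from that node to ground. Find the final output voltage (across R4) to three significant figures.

Stage 2 presents R3+R4 = 35.81 kΩ as a load on stage 1's tap.
Stage 1's lower leg becomes R2‖(R3+R4) = 21.84 kΩ, so V_mid = 26.9 × 21.84/24.04 = 24.44 V.
Stage 2 is itself unloaded: V_out = V_mid × R4/(R3+R4) = 24.44 × 5.21/35.81 = 3.56 V.

V_out ≈ 3.56 V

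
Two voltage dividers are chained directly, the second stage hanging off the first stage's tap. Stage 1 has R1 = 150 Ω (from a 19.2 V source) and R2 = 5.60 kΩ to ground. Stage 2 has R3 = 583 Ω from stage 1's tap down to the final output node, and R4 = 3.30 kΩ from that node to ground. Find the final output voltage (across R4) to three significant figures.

V_out ≈ 15.3 V

Stage 2 presents R3+R4 = 3883 Ω as a load on stage 1's tap.
Stage 1's lower leg becomes R2‖(R3+R4) = 2293 Ω, so V_mid = 19.2 × 2293/2443 = 18.02 V.
Stage 2 is itself unloaded: V_out = V_mid × R4/(R3+R4) = 18.02 × 3300/3883 = 15.3 V.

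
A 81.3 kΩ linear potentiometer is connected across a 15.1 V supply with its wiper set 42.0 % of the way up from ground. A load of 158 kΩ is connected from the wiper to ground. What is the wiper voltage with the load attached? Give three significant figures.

The wiper splits the pot into (1−α)R = 47.15 kΩ above and αR = 34.15 kΩ below.
Lower section ‖ load = 28.08 kΩ.
V_wiper = 15.1 × 28.08/(47.15 + 28.08) = 5.64 V.

V ≈ 5.64 V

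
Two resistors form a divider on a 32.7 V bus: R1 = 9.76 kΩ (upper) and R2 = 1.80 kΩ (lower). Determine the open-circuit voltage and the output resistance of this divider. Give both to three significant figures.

V_th = 5.09 V, R_th = 1.52 kΩ

V_th is the open-circuit tap voltage: 32.7 × 1.80/(9.76 + 1.80) = 5.09 V.
With the supply zeroed, R1 and R2 appear in parallel from the tap: R_th = R1‖R2 = (9.76 × 1.80)/11.56 = 1.52 kΩ.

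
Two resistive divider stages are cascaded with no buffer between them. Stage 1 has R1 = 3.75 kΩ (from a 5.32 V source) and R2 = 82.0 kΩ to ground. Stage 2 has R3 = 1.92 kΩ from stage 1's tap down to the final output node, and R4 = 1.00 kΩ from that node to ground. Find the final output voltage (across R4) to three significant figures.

Stage 2 presents R3+R4 = 2.920 kΩ as a load on stage 1's tap.
Stage 1's lower leg becomes R2‖(R3+R4) = 2.820 kΩ, so V_mid = 5.32 × 2.820/6.570 = 2.283 V.
Stage 2 is itself unloaded: V_out = V_mid × R4/(R3+R4) = 2.283 × 1.00/2.920 = 0.782 V.

V_out ≈ 0.782 V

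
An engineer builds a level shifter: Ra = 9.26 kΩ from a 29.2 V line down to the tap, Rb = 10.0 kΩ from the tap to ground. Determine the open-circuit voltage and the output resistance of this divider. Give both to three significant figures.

V_th = 15.2 V, R_th = 4.81 kΩ

V_th is the open-circuit tap voltage: 29.2 × 10.0/(9.26 + 10.0) = 15.2 V.
With the supply zeroed, Ra and Rb appear in parallel from the tap: R_th = Ra‖Rb = (9.26 × 10.0)/19.26 = 4.81 kΩ.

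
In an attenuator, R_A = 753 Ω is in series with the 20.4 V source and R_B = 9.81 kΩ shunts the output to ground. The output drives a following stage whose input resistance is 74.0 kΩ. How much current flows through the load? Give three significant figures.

I_L ≈ 0.254 mA

R_B‖R_L = 8662 Ω; V_out = 20.4 × 8662/9415 = 18.77 V.
I_L = V_out / R_L = 18.77 / 74.0 kΩ = 0.254 mA.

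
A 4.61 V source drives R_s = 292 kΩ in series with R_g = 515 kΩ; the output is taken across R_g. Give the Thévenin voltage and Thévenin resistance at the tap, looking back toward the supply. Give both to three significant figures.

V_th is the open-circuit tap voltage: 4.61 × 515/(292 + 515) = 2.94 V.
With the supply zeroed, R_s and R_g appear in parallel from the tap: R_th = R_s‖R_g = (292 × 515)/807.0 = 186 kΩ.

V_th = 2.94 V, R_th = 186 kΩ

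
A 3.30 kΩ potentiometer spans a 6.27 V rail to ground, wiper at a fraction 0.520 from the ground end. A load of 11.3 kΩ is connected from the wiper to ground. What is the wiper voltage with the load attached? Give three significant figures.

The wiper splits the pot into (1−α)R = 1.584 kΩ above and αR = 1.716 kΩ below.
Lower section ‖ load = 1.490 kΩ.
V_wiper = 6.27 × 1.490/(1.584 + 1.490) = 3.04 V.

V ≈ 3.04 V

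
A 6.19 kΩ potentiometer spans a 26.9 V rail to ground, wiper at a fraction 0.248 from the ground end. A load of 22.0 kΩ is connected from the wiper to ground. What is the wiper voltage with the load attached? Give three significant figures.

The wiper splits the pot into (1−α)R = 4.655 kΩ above and αR = 1.535 kΩ below.
Lower section ‖ load = 1.435 kΩ.
V_wiper = 26.9 × 1.435/(4.655 + 1.435) = 6.34 V.

V ≈ 6.34 V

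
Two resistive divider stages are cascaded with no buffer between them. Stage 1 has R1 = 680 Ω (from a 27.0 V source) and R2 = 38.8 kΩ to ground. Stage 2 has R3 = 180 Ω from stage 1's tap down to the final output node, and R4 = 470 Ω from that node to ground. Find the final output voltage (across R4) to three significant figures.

V_out ≈ 9.46 V

Stage 2 presents R3+R4 = 650.0 Ω as a load on stage 1's tap.
Stage 1's lower leg becomes R2‖(R3+R4) = 639.3 Ω, so V_mid = 27.0 × 639.3/1319 = 13.08 V.
Stage 2 is itself unloaded: V_out = V_mid × R4/(R3+R4) = 13.08 × 470/650.0 = 9.46 V.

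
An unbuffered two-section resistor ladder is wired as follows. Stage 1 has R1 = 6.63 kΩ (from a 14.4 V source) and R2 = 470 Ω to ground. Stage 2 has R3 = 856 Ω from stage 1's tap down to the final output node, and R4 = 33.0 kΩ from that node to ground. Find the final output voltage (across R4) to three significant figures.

V_out ≈ 0.917 V

Stage 2 presents R3+R4 = 33860 Ω as a load on stage 1's tap.
Stage 1's lower leg becomes R2‖(R3+R4) = 463.6 Ω, so V_mid = 14.4 × 463.6/7094 = 0.9410 V.
Stage 2 is itself unloaded: V_out = V_mid × R4/(R3+R4) = 0.9410 × 33000/33860 = 0.917 V.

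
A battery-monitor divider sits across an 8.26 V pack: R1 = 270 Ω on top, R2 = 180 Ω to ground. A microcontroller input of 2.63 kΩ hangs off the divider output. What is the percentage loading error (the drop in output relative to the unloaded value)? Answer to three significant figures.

3.94 %

The divider's output (Thévenin) resistance is R1‖R2 = 108.0 Ω.
Fractional drop under load = R_th/(R_th + R_L) = 108.0 / (108.0 + 2630) = 0.03944.
So the output falls by 3.94 %.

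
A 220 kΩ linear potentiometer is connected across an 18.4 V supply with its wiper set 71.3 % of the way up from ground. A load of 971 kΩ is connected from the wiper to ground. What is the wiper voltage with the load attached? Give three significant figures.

The wiper splits the pot into (1−α)R = 63.14 kΩ above and αR = 156.9 kΩ below.
Lower section ‖ load = 135.0 kΩ.
V_wiper = 18.4 × 135.0/(63.14 + 135.0) = 12.5 V.

V ≈ 12.5 V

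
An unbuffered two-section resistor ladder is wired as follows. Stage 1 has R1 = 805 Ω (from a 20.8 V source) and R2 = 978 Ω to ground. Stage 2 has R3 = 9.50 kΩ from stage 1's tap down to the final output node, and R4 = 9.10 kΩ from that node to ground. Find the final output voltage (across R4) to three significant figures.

V_out ≈ 5.45 V

Stage 2 presents R3+R4 = 18600 Ω as a load on stage 1's tap.
Stage 1's lower leg becomes R2‖(R3+R4) = 929.1 Ω, so V_mid = 20.8 × 929.1/1734 = 11.14 V.
Stage 2 is itself unloaded: V_out = V_mid × R4/(R3+R4) = 11.14 × 9100/18600 = 5.45 V.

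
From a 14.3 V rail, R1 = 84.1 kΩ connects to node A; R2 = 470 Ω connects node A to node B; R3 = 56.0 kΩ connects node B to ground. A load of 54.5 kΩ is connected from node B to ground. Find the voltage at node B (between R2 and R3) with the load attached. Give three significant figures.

V ≈ 3.52 V

At node B, R3 is in parallel with the load: R3‖R_L = 27620 Ω.
Below node A the resistance is R2 + (R3‖R_L) = 28090 Ω, so V_A = 14.3 × 28090/112200 = 3.580 V.
Then V_B = V_A × (R3‖R_L)/(R2 + R3‖R_L) = 3.580 × 27620/28090 = 3.52 V.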